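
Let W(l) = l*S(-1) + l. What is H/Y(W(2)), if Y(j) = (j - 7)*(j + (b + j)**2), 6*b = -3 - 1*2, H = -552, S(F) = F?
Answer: 19872/175 ≈ 113.55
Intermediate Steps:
W(l) = 0 (W(l) = l*(-1) + l = -l + l = 0)
b = -5/6 (b = (-3 - 1*2)/6 = (-3 - 2)/6 = (1/6)*(-5) = -5/6 ≈ -0.83333)
Y(j) = (-7 + j)*(j + (-5/6 + j)**2) (Y(j) = (j - 7)*(j + (-5/6 + j)**2) = (-7 + j)*(j + (-5/6 + j)**2))
H/Y(W(2)) = -552/(-175/36 + 0**3 - 23/3*0**2 + (193/36)*0) = -552/(-175/36 + 0 - 23/3*0 + 0) = -552/(-175/36 + 0 + 0 + 0) = -552/(-175/36) = -552*(-36/175) = 19872/175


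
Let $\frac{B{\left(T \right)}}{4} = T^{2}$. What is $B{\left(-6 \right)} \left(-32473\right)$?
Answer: $-4676112$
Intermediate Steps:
$B{\left(T \right)} = 4 T^{2}$
$B{\left(-6 \right)} \left(-32473\right) = 4 \left(-6\right)^{2} \left(-32473\right) = 4 \cdot 36 \left(-32473\right) = 144 \left(-32473\right) = -4676112$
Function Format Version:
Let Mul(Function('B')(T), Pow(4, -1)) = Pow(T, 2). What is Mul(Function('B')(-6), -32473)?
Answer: -4676112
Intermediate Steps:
Function('B')(T) = Mul(4, Pow(T, 2))
Mul(Function('B')(-6), -32473) = Mul(Mul(4, Pow(-6, 2)), -32473) = Mul(Mul(4, 36), -32473) = Mul(144, -32473) = -4676112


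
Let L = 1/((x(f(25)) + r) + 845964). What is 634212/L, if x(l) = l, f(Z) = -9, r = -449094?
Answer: 251694008532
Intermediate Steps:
L = 1/396861 (L = 1/((-9 - 449094) + 845964) = 1/(-449103 + 845964) = 1/396861 ≈ 2.5198e-6)
634212/L = 634212/(1/396861) = 634212*396861 = 251694008532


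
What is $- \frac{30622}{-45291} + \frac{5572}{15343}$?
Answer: $\frac{722194798}{694899813} \approx 1.0393$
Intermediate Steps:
$- \frac{30622}{-45291} + \frac{5572}{15343} = \left(-30622\right) \left(- \frac{1}{45291}\right) + 5572 \cdot \frac{1}{15343} = \frac{30622}{45291} + \frac{5572}{15343} = \frac{722194798}{694899813}$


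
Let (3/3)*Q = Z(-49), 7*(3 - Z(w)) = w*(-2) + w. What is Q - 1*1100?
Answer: -1104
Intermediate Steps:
Z(w) = 3 + w/7 (Z(w) = 3 - (w*(-2) + w)/7 = 3 - (-2*w + w)/7 = 3 - (-1)*w/7 = 3 + w/7)
Q = -4 (Q = 3 + (⅐)*(-49) = 3 - 7 = -4)
Q - 1*1100 = -4 - 1*1100 = -4 - 1100 = -1104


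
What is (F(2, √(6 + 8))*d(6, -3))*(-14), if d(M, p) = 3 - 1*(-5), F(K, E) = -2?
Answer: 224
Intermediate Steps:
d(M, p) = 8 (d(M, p) = 3 + 5 = 8)
(F(2, √(6 + 8))*d(6, -3))*(-14) = -2*8*(-14) = -16*(-14) = 224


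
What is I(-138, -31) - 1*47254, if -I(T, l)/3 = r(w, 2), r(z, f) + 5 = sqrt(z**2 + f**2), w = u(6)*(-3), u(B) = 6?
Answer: -47239 - 6*sqrt(82) ≈ -47293.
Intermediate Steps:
w = -18 (w = 6*(-3) = -18)
r(z, f) = -5 + sqrt(f**2 + z**2) (r(z, f) = -5 + sqrt(z**2 + f**2) = -5 + sqrt(f**2 + z**2))
I(T, l) = 15 - 6*sqrt(82) (I(T, l) = -3*(-5 + sqrt(2**2 + (-18)**2)) = -3*(-5 + sqrt(4 + 324)) = -3*(-5 + sqrt(328)) = -3*(-5 + 2*sqrt(82)) = 15 - 6*sqrt(82))
I(-138, -31) - 1*47254 = (15 - 6*sqrt(82)) - 1*47254 = (15 - 6*sqrt(82)) - 47254 = -47239 - 6*sqrt(82)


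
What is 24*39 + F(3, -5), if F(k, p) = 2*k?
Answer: 942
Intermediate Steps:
24*39 + F(3, -5) = 24*39 + 2*3 = 936 + 6 = 942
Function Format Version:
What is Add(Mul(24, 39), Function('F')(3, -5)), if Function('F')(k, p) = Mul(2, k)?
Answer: 942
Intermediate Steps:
Add(Mul(24, 39), Function('F')(3, -5)) = Add(Mul(24, 39), Mul(2, 3)) = Add(936, 6) = 942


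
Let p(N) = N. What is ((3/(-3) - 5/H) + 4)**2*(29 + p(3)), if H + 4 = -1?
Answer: 512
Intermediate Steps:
H = -5 (H = -4 - 1 = -5)
((3/(-3) - 5/H) + 4)**2*(29 + p(3)) = ((3/(-3) - 5/(-5)) + 4)**2*(29 + 3) = ((3*(-1/3) - 5*(-1/5)) + 4)**2*32 = ((-1 + 1) + 4)**2*32 = (0 + 4)**2*32 = 4**2*32 = 16*32 = 512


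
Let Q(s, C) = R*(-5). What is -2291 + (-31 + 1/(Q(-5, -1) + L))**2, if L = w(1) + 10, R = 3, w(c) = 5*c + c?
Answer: -1391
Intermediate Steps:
w(c) = 6*c
L = 16 (L = 6*1 + 10 = 6 + 10 = 16)
Q(s, C) = -15 (Q(s, C) = 3*(-5) = -15)
-2291 + (-31 + 1/(Q(-5, -1) + L))**2 = -2291 + (-31 + 1/(-15 + 16))**2 = -2291 + (-31 + 1/1)**2 = -2291 + (-31 + 1)**2 = -2291 + (-30)**2 = -2291 + 900 = -1391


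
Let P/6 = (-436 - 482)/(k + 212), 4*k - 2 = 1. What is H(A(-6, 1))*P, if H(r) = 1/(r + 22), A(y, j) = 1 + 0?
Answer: -22032/19573 ≈ -1.1256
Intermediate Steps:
k = 3/4 (k = 1/2 + (1/4)*1 = 1/2 + 1/4 = 3/4 ≈ 0.75000)
A(y, j) = 1
H(r) = 1/(22 + r)
P = -22032/851 (P = 6*((-436 - 482)/(3/4 + 212)) = 6*(-918/851/4) = 6*(-918*4/851) = 6*(-3672/851) = -22032/851 ≈ -25.890)
H(A(-6, 1))*P = -22032/851/(22 + 1) = -22032/851/23 = (1/23)*(-22032/851) = -22032/19573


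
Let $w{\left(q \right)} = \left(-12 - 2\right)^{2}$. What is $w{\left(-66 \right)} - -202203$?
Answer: $202399$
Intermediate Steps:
$w{\left(q \right)} = 196$ ($w{\left(q \right)} = \left(-14\right)^{2} = 196$)
$w{\left(-66 \right)} - -202203 = 196 - -202203 = 196 + 202203 = 202399$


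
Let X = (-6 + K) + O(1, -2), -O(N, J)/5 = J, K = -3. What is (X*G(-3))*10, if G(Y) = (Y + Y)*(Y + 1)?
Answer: 120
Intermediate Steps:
O(N, J) = -5*J
G(Y) = 2*Y*(1 + Y) (G(Y) = (2*Y)*(1 + Y) = 2*Y*(1 + Y))
X = 1 (X = (-6 - 3) - 5*(-2) = -9 + 10 = 1)
(X*G(-3))*10 = (1*(2*(-3)*(1 - 3)))*10 = (1*(2*(-3)*(-2)))*10 = (1*12)*10 = 12*10 = 120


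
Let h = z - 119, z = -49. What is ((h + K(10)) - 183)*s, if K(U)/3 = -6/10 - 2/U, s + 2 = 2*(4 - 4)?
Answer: 3534/5 ≈ 706.80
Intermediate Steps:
s = -2 (s = -2 + 2*(4 - 4) = -2 + 2*0 = -2 + 0 = -2)
h = -168 (h = -49 - 119 = -168)
K(U) = -9/5 - 6/U (K(U) = 3*(-6/10 - 2/U) = 3*(-6*⅒ - 2/U) = 3*(-⅗ - 2/U) = -9/5 - 6/U)
((h + K(10)) - 183)*s = ((-168 + (-9/5 - 6/10)) - 183)*(-2) = ((-168 + (-9/5 - 6*⅒)) - 183)*(-2) = ((-168 + (-9/5 - ⅗)) - 183)*(-2) = ((-168 - 12/5) - 183)*(-2) = (-852/5 - 183)*(-2) = -1767/5*(-2) = 3534/5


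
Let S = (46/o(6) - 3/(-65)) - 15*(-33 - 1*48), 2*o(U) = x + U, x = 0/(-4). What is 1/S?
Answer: 195/239924 ≈ 0.00081276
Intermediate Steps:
x = 0 (x = -1/4*0 = 0)
o(U) = U/2 (o(U) = (0 + U)/2 = U/2)
S = 239924/195 (S = (46/(((1/2)*6)) - 3/(-65)) - 15*(-33 - 1*48) = (46/3 - 3*(-1/65)) - 15*(-33 - 48) = (46*(1/3) + 3/65) - 15*(-81) = (46/3 + 3/65) + 1215 = 2999/195 + 1215 = 239924/195 ≈ 1230.4)
1/S = 1/(239924/195) = 195/239924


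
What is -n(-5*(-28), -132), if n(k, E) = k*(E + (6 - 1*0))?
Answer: 17640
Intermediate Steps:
n(k, E) = k*(6 + E) (n(k, E) = k*(E + (6 + 0)) = k*(E + 6) = k*(6 + E))
-n(-5*(-28), -132) = -(-5*(-28))*(6 - 132) = -140*(-126) = -1*(-17640) = 17640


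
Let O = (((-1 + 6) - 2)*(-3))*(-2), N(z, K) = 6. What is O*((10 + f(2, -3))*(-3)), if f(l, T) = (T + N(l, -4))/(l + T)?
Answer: -378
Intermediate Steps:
f(l, T) = (6 + T)/(T + l) (f(l, T) = (T + 6)/(l + T) = (6 + T)/(T + l))
O = 18 (O = ((5 - 2)*(-3))*(-2) = (3*(-3))*(-2) = -9*(-2) = 18)
O*((10 + f(2, -3))*(-3)) = 18*((10 + (6 - 3)/(-3 + 2))*(-3)) = 18*((10 + 3/(-1))*(-3)) = 18*((10 - 1*3)*(-3)) = 18*((10 - 3)*(-3)) = 18*(7*(-3)) = 18*(-21) = -378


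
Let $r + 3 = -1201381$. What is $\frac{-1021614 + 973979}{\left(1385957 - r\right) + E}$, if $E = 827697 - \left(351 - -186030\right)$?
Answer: $- \frac{47635}{3228657} \approx -0.014754$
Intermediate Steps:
$r = -1201384$ ($r = -3 - 1201381 = -1201384$)
$E = 641316$ ($E = 827697 - \left(351 + 186030\right) = 827697 - 186381 = 641316$)
$\frac{-1021614 + 973979}{\left(1385957 - r\right) + E} = \frac{-1021614 + 973979}{\left(1385957 - -1201384\right) + 641316} = - \frac{47635}{\left(1385957 + 1201384\right) + 641316} = - \frac{47635}{2587341 + 641316} = - \frac{47635}{3228657}$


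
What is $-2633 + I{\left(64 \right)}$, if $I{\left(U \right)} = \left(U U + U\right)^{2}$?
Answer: $17302967$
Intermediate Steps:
$I{\left(U \right)} = \left(U + U^{2}\right)^{2}$ ($I{\left(U \right)} = \left(U^{2} + U\right)^{2} = \left(U + U^{2}\right)^{2}$)
$-2633 + I{\left(64 \right)} = -2633 + 64^{2} \left(1 + 64\right)^{2} = -2633 + 4096 \cdot 65^{2} = -2633 + 4096 \cdot 4225 = -2633 + 17305600 = 17302967$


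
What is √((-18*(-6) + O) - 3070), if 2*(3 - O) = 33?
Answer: I*√11902/2 ≈ 54.548*I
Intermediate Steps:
O = -27/2 (O = 3 - ½*33 = 3 - 33/2 = -27/2 ≈ -13.500)
√((-18*(-6) + O) - 3070) = √((-18*(-6) - 27/2) - 3070) = √((108 - 27/2) - 3070) = √(189/2 - 3070) = √(-5951/2) = I*√11902/2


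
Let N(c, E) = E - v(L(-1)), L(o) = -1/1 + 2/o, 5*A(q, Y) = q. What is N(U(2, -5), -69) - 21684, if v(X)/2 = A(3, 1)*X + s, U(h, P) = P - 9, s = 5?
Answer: -108797/5 ≈ -21759.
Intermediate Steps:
U(h, P) = -9 + P
A(q, Y) = q/5
L(o) = -1 + 2/o (L(o) = -1*1 + 2/o = -1 + 2/o)
v(X) = 10 + 6*X/5 (v(X) = 2*(((⅕)*3)*X + 5) = 2*(3*X/5 + 5) = 2*(5 + 3*X/5) = 10 + 6*X/5)
N(c, E) = -32/5 + E (N(c, E) = E - (10 + 6*((2 - 1*(-1))/(-1))/5) = E - (10 + 6*(-(2 + 1))/5) = E - (10 + 6*(-1*3)/5) = E - (10 + (6/5)*(-3)) = E - (10 - 18/5) = E - 1*32/5 = E - 32/5 = -32/5 + E)
N(U(2, -5), -69) - 21684 = (-32/5 - 69) - 21684 = -377/5 - 21684 = -108797/5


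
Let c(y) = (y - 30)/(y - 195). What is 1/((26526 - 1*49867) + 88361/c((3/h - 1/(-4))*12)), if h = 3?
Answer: 1/1036991 ≈ 9.6433e-7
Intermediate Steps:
c(y) = (-30 + y)/(-195 + y)
1/((26526 - 1*49867) + 88361/c((3/h - 1/(-4))*12)) = 1/((26526 - 1*49867) + 88361/(((-30 + (3/3 - 1/(-4))*12)/(-195 + (3/3 - 1/(-4))*12)))) = 1/((26526 - 49867) + 88361/(((-30 + (3*(⅓) - 1*(-¼))*12)/(-195 + (3*(⅓) - 1*(-¼))*12)))) = 1/(-23341 + 88361/(((-30 + (1 + ¼)*12)/(-195 + (1 + ¼)*12)))) = 1/(-23341 + 88361/(((-30 + (5/4)*12)/(-195 + (5/4)*12)))) = 1/(-23341 + 88361/(((-30 + 15)/(-195 + 15)))) = 1/(-23341 + 88361/((-15/(-180)))) = 1/(-23341 + 88361/((-1/180*(-15)))) = 1/(-23341 + 88361/(1/12)) = 1/(-23341 + 88361*12) = 1/(-23341 + 1060332) = 1/1036991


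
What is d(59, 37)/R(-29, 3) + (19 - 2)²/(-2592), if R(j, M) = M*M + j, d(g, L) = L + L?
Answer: -49397/12960 ≈ -3.8115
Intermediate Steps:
d(g, L) = 2*L
R(j, M) = j + M² (R(j, M) = M² + j = j + M²)
d(59, 37)/R(-29, 3) + (19 - 2)²/(-2592) = (2*37)/(-29 + 3²) + (19 - 2)²/(-2592) = 74/(-29 + 9) + 17²*(-1/2592) = 74/(-20) + 289*(-1/2592) = 74*(-1/20) - 289/2592 = -37/10 - 289/2592 = -49397/12960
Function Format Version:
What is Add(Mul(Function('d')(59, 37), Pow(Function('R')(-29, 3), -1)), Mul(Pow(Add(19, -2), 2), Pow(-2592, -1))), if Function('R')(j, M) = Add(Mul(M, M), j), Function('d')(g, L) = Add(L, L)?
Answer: Rational(-49397, 12960) ≈ -3.8115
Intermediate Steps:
Function('d')(g, L) = Mul(2, L)
Function('R')(j, M) = Add(j, Pow(M, 2)) (Function('R')(j, M) = Add(Pow(M, 2), j) = Add(j, Pow(M, 2)))
Add(Mul(Function('d')(59, 37), Pow(Function('R')(-29, 3), -1)), Mul(Pow(Add(19, -2), 2), Pow(-2592, -1))) = Add(Mul(Mul(2, 37), Pow(Add(-29, Pow(3, 2)), -1)), Mul(Pow(Add(19, -2), 2), Pow(-2592, -1))) = Add(Mul(74, Pow(Add(-29, 9), -1)), Mul(Pow(17, 2), Rational(-1, 2592))) = Add(Mul(74, Pow(-20, -1)), Mul(289, Rational(-1, 2592))) = Add(Mul(74, Rational(-1, 20)), Rational(-289, 2592)) = Add(Rational(-37, 10), Rational(-289, 2592)) = Rational(-49397, 12960)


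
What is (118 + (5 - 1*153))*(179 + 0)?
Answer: -5370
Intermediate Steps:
(118 + (5 - 1*153))*(179 + 0) = (118 + (5 - 153))*179 = (118 - 148)*179 = -30*179 = -5370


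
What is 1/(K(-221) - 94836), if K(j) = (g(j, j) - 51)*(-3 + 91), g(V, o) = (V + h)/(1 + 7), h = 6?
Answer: -1/101689 ≈ -9.8339e-6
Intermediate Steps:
g(V, o) = ¾ + V/8 (g(V, o) = (V + 6)/(1 + 7) = (6 + V)/8 = (6 + V)*(⅛) = ¾ + V/8)
K(j) = -4422 + 11*j (K(j) = ((¾ + j/8) - 51)*(-3 + 91) = (-201/4 + j/8)*88 = -4422 + 11*j)
1/(K(-221) - 94836) = 1/((-4422 + 11*(-221)) - 94836) = 1/((-4422 - 2431) - 94836) = 1/(-6853 - 94836) = 1/(-101689) = -1/101689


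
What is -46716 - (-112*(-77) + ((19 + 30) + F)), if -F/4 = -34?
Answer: -55525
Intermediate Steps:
F = 136 (F = -4*(-34) = 136)
-46716 - (-112*(-77) + ((19 + 30) + F)) = -46716 - (-112*(-77) + ((19 + 30) + 136)) = -46716 - (8624 + (49 + 136)) = -46716 - (8624 + 185) = -46716 - 1*8809 = -46716 - 8809 = -55525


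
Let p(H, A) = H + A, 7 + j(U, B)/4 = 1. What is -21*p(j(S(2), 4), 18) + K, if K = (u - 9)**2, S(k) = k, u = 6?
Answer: 135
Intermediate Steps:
j(U, B) = -24 (j(U, B) = -28 + 4*1 = -28 + 4 = -24)
p(H, A) = A + H
K = 9 (K = (6 - 9)**2 = (-3)**2 = 9)
-21*p(j(S(2), 4), 18) + K = -21*(18 - 24) + 9 = -21*(-6) + 9 = 126 + 9 = 135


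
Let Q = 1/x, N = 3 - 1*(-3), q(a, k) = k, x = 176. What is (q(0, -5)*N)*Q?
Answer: -15/88 ≈ -0.17045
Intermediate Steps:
N = 6 (N = 3 + 3 = 6)
Q = 1/176 ≈ 0.0056818
(q(0, -5)*N)*Q = -5*6*(1/176) = -30*1/176 = -15/88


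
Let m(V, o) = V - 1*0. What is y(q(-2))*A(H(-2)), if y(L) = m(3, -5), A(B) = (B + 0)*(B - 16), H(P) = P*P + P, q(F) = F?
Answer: -84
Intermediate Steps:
m(V, o) = V (m(V, o) = V + 0 = V)
H(P) = P + P**2 (H(P) = P**2 + P = P + P**2)
A(B) = B*(-16 + B)
y(L) = 3
y(q(-2))*A(H(-2)) = 3*((-2*(1 - 2))*(-16 - 2*(1 - 2))) = 3*((-2*(-1))*(-16 - 2*(-1))) = 3*(2*(-16 + 2)) = 3*(2*(-14)) = 3*(-28) = -84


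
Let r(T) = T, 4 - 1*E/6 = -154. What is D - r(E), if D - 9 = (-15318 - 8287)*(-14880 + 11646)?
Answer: 76337631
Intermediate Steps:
E = 948 (E = 24 - 6*(-154) = 24 + 924 = 948)
D = 76338579 (D = 9 + (-15318 - 8287)*(-14880 + 11646) = 9 - 23605*(-3234) = 9 + 76338570 = 76338579)
D - r(E) = 76338579 - 1*948 = 76338579 - 948 = 76337631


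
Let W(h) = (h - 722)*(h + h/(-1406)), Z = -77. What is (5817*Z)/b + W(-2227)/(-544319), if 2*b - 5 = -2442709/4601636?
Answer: -1051660903483252499279/5246337437534698 ≈ -2.0046e+5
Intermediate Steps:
W(h) = 1405*h*(-722 + h)/1406 (W(h) = (-722 + h)*(h + h*(-1/1406)) = (-722 + h)*(h - h/1406) = (-722 + h)*(1405*h/1406) = 1405*h*(-722 + h)/1406)
b = 20565471/9203272 (b = 5/2 + (-2442709/4601636)/2 = 5/2 + (-2442709*1/4601636)/2 = 5/2 + (½)*(-2442709/4601636) = 5/2 - 2442709/9203272 = 20565471/9203272 ≈ 2.2346)
(5817*Z)/b + W(-2227)/(-544319) = (5817*(-77))/(20565471/9203272) + ((1405/1406)*(-2227)*(-722 - 2227))/(-544319) = -447909*9203272/20565471 + ((1405/1406)*(-2227)*(-2949))*(-1/544319) = -1374076119416/6855157 + (9227229315/1406)*(-1/544319) = -1374076119416/6855157 - 9227229315/765312514 = -1051660903483252499279/5246337437534698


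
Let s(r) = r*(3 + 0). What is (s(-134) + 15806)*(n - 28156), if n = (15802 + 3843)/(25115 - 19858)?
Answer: -2279737269588/5257 ≈ -4.3366e+8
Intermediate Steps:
n = 19645/5257 ≈ 3.7369
s(r) = 3*r (s(r) = r*3 = 3*r)
(s(-134) + 15806)*(n - 28156) = (3*(-134) + 15806)*(19645/5257 - 28156) = (-402 + 15806)*(-147996447/5257) = 15404*(-147996447/5257) = -2279737269588/5257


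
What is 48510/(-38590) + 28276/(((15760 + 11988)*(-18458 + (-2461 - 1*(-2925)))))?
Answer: -605550336949/481697274702 ≈ -1.2571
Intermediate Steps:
48510/(-38590) + 28276/(((15760 + 11988)*(-18458 + (-2461 - 1*(-2925))))) = 48510*(-1/38590) + 28276/((27748*(-18458 + (-2461 + 2925)))) = -4851/3859 + 28276/((27748*(-18458 + 464))) = -4851/3859 + 28276/((27748*(-17994))) = -4851/3859 + 28276/(-499297512) = -4851/3859 + 28276*(-1/499297512) = -4851/3859 - 7069/124824378 = -605550336949/481697274702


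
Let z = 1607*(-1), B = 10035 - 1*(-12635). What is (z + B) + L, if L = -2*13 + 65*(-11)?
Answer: 20322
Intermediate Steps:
B = 22670 (B = 10035 + 12635 = 22670)
z = -1607
L = -741 (L = -26 - 715 = -741)
(z + B) + L = (-1607 + 22670) - 741 = 21063 - 741 = 20322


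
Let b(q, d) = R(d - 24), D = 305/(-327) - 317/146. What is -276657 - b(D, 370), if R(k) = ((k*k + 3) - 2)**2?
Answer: -14332436746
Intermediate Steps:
D = -148189/47742 (D = 305*(-1/327) - 317*1/146 = -305/327 - 317/146 = -148189/47742 ≈ -3.1040)
R(k) = (1 + k**2)**2 (R(k) = ((k**2 + 3) - 2)**2 = ((3 + k**2) - 2)**2 = (1 + k**2)**2)
b(q, d) = (1 + (-24 + d)**2)**2 (b(q, d) = (1 + (d - 24)**2)**2 = (1 + (-24 + d)**2)**2)
-276657 - b(D, 370) = -276657 - (1 + (-24 + 370)**2)**2 = -276657 - (1 + 346**2)**2 = -276657 - (1 + 119716)**2 = -276657 - 1*119717**2 = -276657 - 1*14332160089 = -276657 - 14332160089 = -14332436746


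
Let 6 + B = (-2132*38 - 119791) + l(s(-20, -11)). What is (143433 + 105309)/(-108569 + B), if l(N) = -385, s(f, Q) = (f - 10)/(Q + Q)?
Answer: -248742/309767 ≈ -0.80300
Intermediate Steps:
s(f, Q) = (-10 + f)/(2*Q) (s(f, Q) = (-10 + f)/((2*Q)) = (-10 + f)*(1/(2*Q)) = (-10 + f)/(2*Q))
B = -201198 (B = -6 + ((-2132*38 - 119791) - 385) = -6 + ((-81016 - 119791) - 385) = -6 + (-200807 - 385) = -6 - 201192 = -201198)
(143433 + 105309)/(-108569 + B) = (143433 + 105309)/(-108569 - 201198) = 248742/(-309767) = 248742*(-1/309767) = -248742/309767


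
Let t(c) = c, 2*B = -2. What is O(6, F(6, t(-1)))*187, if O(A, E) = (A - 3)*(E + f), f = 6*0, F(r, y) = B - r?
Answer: -3927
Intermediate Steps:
B = -1 (B = (½)*(-2) = -1)
F(r, y) = -1 - r
f = 0
O(A, E) = E*(-3 + A) (O(A, E) = (A - 3)*(E + 0) = (-3 + A)*E = E*(-3 + A))
O(6, F(6, t(-1)))*187 = ((-1 - 1*6)*(-3 + 6))*187 = ((-1 - 6)*3)*187 = -7*3*187 = -21*187 = -3927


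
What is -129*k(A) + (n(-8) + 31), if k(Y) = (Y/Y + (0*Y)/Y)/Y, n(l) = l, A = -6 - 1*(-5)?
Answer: 152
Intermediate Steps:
A = -1 (A = -6 + 5 = -1)
k(Y) = 1/Y (k(Y) = (1 + 0/Y)/Y = (1 + 0)/Y = 1/Y)
-129*k(A) + (n(-8) + 31) = -129/(-1) + (-8 + 31) = -129*(-1) + 23 = 129 + 23 = 152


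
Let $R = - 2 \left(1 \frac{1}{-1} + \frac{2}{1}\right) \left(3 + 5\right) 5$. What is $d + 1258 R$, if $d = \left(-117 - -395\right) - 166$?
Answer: $-100528$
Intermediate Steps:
$d = 112$ ($d = \left(-117 + 395\right) - 166 = 278 - 166 = 112$)
$R = -80$ ($R = - 2 \left(1 \left(-1\right) + 2 \cdot 1\right) 8 \cdot 5 = - 2 \left(-1 + 2\right) 8 \cdot 5 = - 2 \cdot 1 \cdot 8 \cdot 5 = \left(-2\right) 8 \cdot 5 = \left(-16\right) 5 = -80$)
$d + 1258 R = 112 + 1258 \left(-80\right) = 112 - 100640 = -100528$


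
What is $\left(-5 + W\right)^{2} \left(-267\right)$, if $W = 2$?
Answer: $-2403$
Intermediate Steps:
$\left(-5 + W\right)^{2} \left(-267\right) = \left(-5 + 2\right)^{2} \left(-267\right) = \left(-3\right)^{2} \left(-267\right) = 9 \left(-267\right) = -2403$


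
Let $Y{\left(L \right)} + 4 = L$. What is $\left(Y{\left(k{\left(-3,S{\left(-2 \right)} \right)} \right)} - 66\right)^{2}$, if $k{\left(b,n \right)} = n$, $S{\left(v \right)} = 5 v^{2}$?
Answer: $2500$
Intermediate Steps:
$Y{\left(L \right)} = -4 + L$
$\left(Y{\left(k{\left(-3,S{\left(-2 \right)} \right)} \right)} - 66\right)^{2} = \left(\left(-4 + 5 \left(-2\right)^{2}\right) - 66\right)^{2} = \left(\left(-4 + 5 \cdot 4\right) - 66\right)^{2} = \left(\left(-4 + 20\right) - 66\right)^{2} = \left(16 - 66\right)^{2} = \left(-50\right)^{2} = 2500$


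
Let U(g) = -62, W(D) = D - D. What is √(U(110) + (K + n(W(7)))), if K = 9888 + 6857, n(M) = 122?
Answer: √16805 ≈ 129.63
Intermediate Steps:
W(D) = 0
K = 16745
√(U(110) + (K + n(W(7)))) = √(-62 + (16745 + 122)) = √(-62 + 16867) = √16805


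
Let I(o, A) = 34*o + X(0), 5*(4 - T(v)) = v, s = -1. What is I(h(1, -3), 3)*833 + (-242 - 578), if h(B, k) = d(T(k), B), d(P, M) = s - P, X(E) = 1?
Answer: -792951/5 ≈ -1.5859e+5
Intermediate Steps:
T(v) = 4 - v/5
d(P, M) = -1 - P
h(B, k) = -5 + k/5 (h(B, k) = -1 - (4 - k/5) = -1 + (-4 + k/5) = -5 + k/5)
I(o, A) = 1 + 34*o (I(o, A) = 34*o + 1 = 1 + 34*o)
I(h(1, -3), 3)*833 + (-242 - 578) = (1 + 34*(-5 + (⅕)*(-3)))*833 + (-242 - 578) = (1 + 34*(-5 - ⅗))*833 - 820 = (1 + 34*(-28/5))*833 - 820 = (1 - 952/5)*833 - 820 = -947/5*833 - 820 = -788851/5 - 820 = -792951/5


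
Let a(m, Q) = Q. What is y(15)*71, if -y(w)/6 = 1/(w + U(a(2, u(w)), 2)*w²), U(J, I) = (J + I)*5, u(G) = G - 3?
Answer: -142/5255 ≈ -0.027022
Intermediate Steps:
u(G) = -3 + G
U(J, I) = 5*I + 5*J (U(J, I) = (I + J)*5 = 5*I + 5*J)
y(w) = -6/(w + w²*(-5 + 5*w)) (y(w) = -6/(w + (5*2 + 5*(-3 + w))*w²) = -6/(w + (10 + (-15 + 5*w))*w²) = -6/(w + (-5 + 5*w)*w²) = -6/(w + w²*(-5 + 5*w)))
y(15)*71 = -6/(15*(1 + 5*15*(-1 + 15)))*71 = -6*1/15/(1 + 5*15*14)*71 = -6*1/15/(1 + 1050)*71 = -6*1/15/1051*71 = -6*1/15*1/1051*71 = -2/5255*71 = -142/5255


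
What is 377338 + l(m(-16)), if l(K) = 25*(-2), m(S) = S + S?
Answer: 377288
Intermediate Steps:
m(S) = 2*S
l(K) = -50
377338 + l(m(-16)) = 377338 - 50 = 377288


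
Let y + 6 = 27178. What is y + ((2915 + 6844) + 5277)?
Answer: 42208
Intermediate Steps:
y = 27172 (y = -6 + 27178 = 27172)
y + ((2915 + 6844) + 5277) = 27172 + ((2915 + 6844) + 5277) = 27172 + (9759 + 5277) = 27172 + 15036 = 42208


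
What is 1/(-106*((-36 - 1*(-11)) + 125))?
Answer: -1/10600 ≈ -9.4340e-5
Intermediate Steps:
1/(-106*((-36 - 1*(-11)) + 125)) = 1/(-106*((-36 + 11) + 125)) = 1/(-106*(-25 + 125)) = 1/(-106*100) = 1/(-10600) = -1/10600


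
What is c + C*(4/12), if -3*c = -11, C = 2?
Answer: 13/3 ≈ 4.3333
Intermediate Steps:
c = 11/3 (c = -⅓*(-11) = 11/3 ≈ 3.6667)
c + C*(4/12) = 11/3 + 2*(4/12) = 11/3 + 2*(4*(1/12)) = 11/3 + 2*(⅓) = 11/3 + ⅔ = 13/3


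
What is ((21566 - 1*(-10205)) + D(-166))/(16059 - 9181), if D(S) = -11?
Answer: 15880/3439 ≈ 4.6176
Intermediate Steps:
((21566 - 1*(-10205)) + D(-166))/(16059 - 9181) = ((21566 - 1*(-10205)) - 11)/(16059 - 9181) = ((21566 + 10205) - 11)/6878 = (31771 - 11)*(1/6878) = 31760*(1/6878) = 15880/3439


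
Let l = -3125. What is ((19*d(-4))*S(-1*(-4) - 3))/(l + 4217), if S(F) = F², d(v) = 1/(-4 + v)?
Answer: -19/8736 ≈ -0.0021749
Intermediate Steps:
((19*d(-4))*S(-1*(-4) - 3))/(l + 4217) = ((19/(-4 - 4))*(-1*(-4) - 3)²)/(-3125 + 4217) = ((19/(-8))*(4 - 3)²)/1092 = ((19*(-⅛))*1²)*(1/1092) = -19/8*1*(1/1092) = -19/8*1/1092 = -19/8736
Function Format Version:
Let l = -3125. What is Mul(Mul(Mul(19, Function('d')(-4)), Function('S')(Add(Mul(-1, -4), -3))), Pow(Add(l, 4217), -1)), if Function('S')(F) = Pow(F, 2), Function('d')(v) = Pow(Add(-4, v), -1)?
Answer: Rational(-19, 8736) ≈ -0.0021749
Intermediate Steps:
Mul(Mul(Mul(19, Function('d')(-4)), Function('S')(Add(Mul(-1, -4), -3))), Pow(Add(l, 4217), -1)) = Mul(Mul(Mul(19, Pow(Add(-4, -4), -1)), Pow(Add(Mul(-1, -4), -3), 2)), Pow(Add(-3125, 4217), -1)) = Mul(Mul(Mul(19, Pow(-8, -1)), Pow(Add(4, -3), 2)), Pow(1092, -1)) = Mul(Mul(Mul(19, Rational(-1, 8)), Pow(1, 2)), Rational(1, 1092)) = Mul(Mul(Rational(-19, 8), 1), Rational(1, 1092)) = Mul(Rational(-19, 8), Rational(1, 1092)) = Rational(-19, 8736)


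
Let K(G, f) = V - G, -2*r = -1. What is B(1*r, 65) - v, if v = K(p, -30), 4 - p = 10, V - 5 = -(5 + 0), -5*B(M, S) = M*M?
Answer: -121/20 ≈ -6.0500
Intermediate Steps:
r = ½ (r = -½*(-1) = ½ ≈ 0.50000)
B(M, S) = -M²/5 (B(M, S) = -M*M/5 = -M²/5)
V = 0 (V = 5 - (5 + 0) = 5 - 1*5 = 5 - 5 = 0)
p = -6 (p = 4 - 1*10 = 4 - 10 = -6)
K(G, f) = -G (K(G, f) = 0 - G = -G)
v = 6 (v = -1*(-6) = 6)
B(1*r, 65) - v = -(1*(½))²/5 - 1*6 = -(½)²/5 - 6 = -⅕*¼ - 6 = -1/20 - 6 = -121/20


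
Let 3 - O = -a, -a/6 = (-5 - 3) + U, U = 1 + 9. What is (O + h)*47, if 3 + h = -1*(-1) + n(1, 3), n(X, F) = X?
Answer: -470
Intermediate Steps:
U = 10
h = -1 (h = -3 + (-1*(-1) + 1) = -3 + (1 + 1) = -3 + 2 = -1)
a = -12 (a = -6*((-5 - 3) + 10) = -6*(-8 + 10) = -6*2 = -12)
O = -9 (O = 3 - (-1)*(-12) = 3 - 1*12 = 3 - 12 = -9)
(O + h)*47 = (-9 - 1)*47 = -10*47 = -470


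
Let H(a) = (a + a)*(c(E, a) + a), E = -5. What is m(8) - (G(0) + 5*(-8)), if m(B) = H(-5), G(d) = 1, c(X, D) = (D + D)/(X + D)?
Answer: 79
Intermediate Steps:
c(X, D) = 2*D/(D + X) (c(X, D) = (2*D)/(D + X) = 2*D/(D + X))
H(a) = 2*a*(a + 2*a/(-5 + a)) (H(a) = (a + a)*(2*a/(a - 5) + a) = (2*a)*(2*a/(-5 + a) + a) = (2*a)*(a + 2*a/(-5 + a)) = 2*a*(a + 2*a/(-5 + a)))
m(B) = 40 (m(B) = 2*(-5)**2*(-3 - 5)/(-5 - 5) = 2*25*(-8)/(-10) = 2*25*(-1/10)*(-8) = 40)
m(8) - (G(0) + 5*(-8)) = 40 - (1 + 5*(-8)) = 40 - (1 - 40) = 40 - 1*(-39) = 40 + 39 = 79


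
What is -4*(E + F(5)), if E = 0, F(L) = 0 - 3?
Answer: 12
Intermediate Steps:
F(L) = -3
-4*(E + F(5)) = -4*(0 - 3) = -4*(-3) = 12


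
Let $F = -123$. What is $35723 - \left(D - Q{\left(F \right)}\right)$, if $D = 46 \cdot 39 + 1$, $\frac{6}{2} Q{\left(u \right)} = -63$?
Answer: $33907$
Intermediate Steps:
$Q{\left(u \right)} = -21$ ($Q{\left(u \right)} = \frac{1}{3} \left(-63\right) = -21$)
$D = 1795$ ($D = 1794 + 1 = 1795$)
$35723 - \left(D - Q{\left(F \right)}\right) = 35723 - 1816 = 33907$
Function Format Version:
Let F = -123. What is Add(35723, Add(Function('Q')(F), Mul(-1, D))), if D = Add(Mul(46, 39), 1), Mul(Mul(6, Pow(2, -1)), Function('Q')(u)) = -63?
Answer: 33907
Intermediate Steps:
Function('Q')(u) = -21 (Function('Q')(u) = Mul(Rational(1, 3), -63) = -21)
D = 1795 (D = Add(1794, 1) = 1795)
Add(35723, Add(Function('Q')(F), Mul(-1, D))) = Add(35723, Add(-21, Mul(-1, 1795))) = Add(35723, Add(-21, -1795)) = Add(35723, -1816) = 33907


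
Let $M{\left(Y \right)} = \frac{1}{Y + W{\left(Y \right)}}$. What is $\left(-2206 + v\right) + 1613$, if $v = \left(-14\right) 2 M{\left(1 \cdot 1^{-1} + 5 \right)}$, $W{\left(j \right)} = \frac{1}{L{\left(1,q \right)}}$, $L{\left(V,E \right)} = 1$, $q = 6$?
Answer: $-597$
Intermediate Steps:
$W{\left(j \right)} = 1$ ($W{\left(j \right)} = 1^{-1} = 1$)
$M{\left(Y \right)} = \frac{1}{1 + Y}$ ($M{\left(Y \right)} = \frac{1}{Y + 1} = \frac{1}{1 + Y}$)
$v = -4$ ($v = \frac{\left(-14\right) 2}{1 + \left(1 \cdot 1^{-1} + 5\right)} = - \frac{28}{1 + \left(1 \cdot 1 + 5\right)} = - \frac{28}{1 + \left(1 + 5\right)} = - \frac{28}{1 + 6} = - \frac{28}{7} = \left(-28\right) \frac{1}{7} = -4$)
$\left(-2206 + v\right) + 1613 = \left(-2206 - 4\right) + 1613 = -2210 + 1613 = -597$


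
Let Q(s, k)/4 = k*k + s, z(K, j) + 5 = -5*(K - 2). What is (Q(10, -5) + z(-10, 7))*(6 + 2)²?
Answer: 12480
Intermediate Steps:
z(K, j) = 5 - 5*K (z(K, j) = -5 - 5*(K - 2) = -5 - 5*(-2 + K) = -5 + (10 - 5*K) = 5 - 5*K)
Q(s, k) = 4*s + 4*k² (Q(s, k) = 4*(k*k + s) = 4*(k² + s) = 4*(s + k²) = 4*s + 4*k²)
(Q(10, -5) + z(-10, 7))*(6 + 2)² = ((4*10 + 4*(-5)²) + (5 - 5*(-10)))*(6 + 2)² = ((40 + 4*25) + (5 + 50))*8² = ((40 + 100) + 55)*64 = (140 + 55)*64 = 195*64 = 12480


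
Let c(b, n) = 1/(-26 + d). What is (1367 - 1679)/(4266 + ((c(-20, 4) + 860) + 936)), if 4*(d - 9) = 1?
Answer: -10452/203075 ≈ -0.051469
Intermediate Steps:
d = 37/4 (d = 9 + (1/4)*1 = 9 + 1/4 = 37/4 ≈ 9.2500)
c(b, n) = -4/67 (c(b, n) = 1/(-26 + 37/4) = 1/(-67/4) = -4/67)
(1367 - 1679)/(4266 + ((c(-20, 4) + 860) + 936)) = (1367 - 1679)/(4266 + ((-4/67 + 860) + 936)) = -312/(4266 + (57616/67 + 936)) = -312/(4266 + 120328/67) = -312/406150/67 = -312*67/406150 = -10452/203075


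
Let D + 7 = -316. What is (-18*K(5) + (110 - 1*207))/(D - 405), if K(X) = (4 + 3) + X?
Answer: 313/728 ≈ 0.42994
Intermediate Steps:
D = -323 (D = -7 - 316 = -323)
K(X) = 7 + X
(-18*K(5) + (110 - 1*207))/(D - 405) = (-18*(7 + 5) + (110 - 1*207))/(-323 - 405) = (-18*12 + (110 - 207))/(-728) = (-216 - 97)*(-1/728) = -313*(-1/728) = 313/728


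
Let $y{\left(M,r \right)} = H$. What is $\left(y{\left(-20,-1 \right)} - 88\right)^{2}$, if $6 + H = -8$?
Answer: $10404$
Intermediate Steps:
$H = -14$ ($H = -6 - 8 = -14$)
$y{\left(M,r \right)} = -14$
$\left(y{\left(-20,-1 \right)} - 88\right)^{2} = \left(-14 - 88\right)^{2} = \left(-102\right)^{2} = 10404$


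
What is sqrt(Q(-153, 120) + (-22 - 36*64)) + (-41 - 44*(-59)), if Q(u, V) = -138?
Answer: 2555 + 4*I*sqrt(154) ≈ 2555.0 + 49.639*I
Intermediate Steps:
sqrt(Q(-153, 120) + (-22 - 36*64)) + (-41 - 44*(-59)) = sqrt(-138 + (-22 - 36*64)) + (-41 - 44*(-59)) = sqrt(-138 + (-22 - 2304)) + (-41 + 2596) = sqrt(-138 - 2326) + 2555 = sqrt(-2464) + 2555 = 4*I*sqrt(154) + 2555 = 2555 + 4*I*sqrt(154)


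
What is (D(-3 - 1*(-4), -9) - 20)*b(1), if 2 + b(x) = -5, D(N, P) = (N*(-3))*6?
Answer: 266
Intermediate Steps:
D(N, P) = -18*N (D(N, P) = -3*N*6 = -18*N)
b(x) = -7 (b(x) = -2 - 5 = -7)
(D(-3 - 1*(-4), -9) - 20)*b(1) = (-18*(-3 - 1*(-4)) - 20)*(-7) = (-18*(-3 + 4) - 20)*(-7) = (-18*1 - 20)*(-7) = (-18 - 20)*(-7) = -38*(-7) = 266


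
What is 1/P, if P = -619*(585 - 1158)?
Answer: 1/354687 ≈ 2.8194e-6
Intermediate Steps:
P = 354687 (P = -619*(-573) = 354687)
1/P = 1/354687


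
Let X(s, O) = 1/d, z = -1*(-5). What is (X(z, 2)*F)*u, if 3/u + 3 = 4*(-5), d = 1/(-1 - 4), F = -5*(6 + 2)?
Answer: -600/23 ≈ -26.087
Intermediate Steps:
F = -40 (F = -5*8 = -40)
d = -⅕ (d = 1/(-5) = -⅕ ≈ -0.20000)
z = 5
u = -3/23 (u = 3/(-3 + 4*(-5)) = 3/(-3 - 20) = 3/(-23) = 3*(-1/23) = -3/23 ≈ -0.13043)
X(s, O) = -5 (X(s, O) = 1/(-⅕) = -5)
(X(z, 2)*F)*u = -5*(-40)*(-3/23) = 200*(-3/23) = -600/23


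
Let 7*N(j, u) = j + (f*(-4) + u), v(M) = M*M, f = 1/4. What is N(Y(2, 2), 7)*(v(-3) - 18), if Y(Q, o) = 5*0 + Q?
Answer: -72/7 ≈ -10.286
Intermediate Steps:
f = ¼ (f = 1*(¼) = ¼ ≈ 0.25000)
v(M) = M²
Y(Q, o) = Q (Y(Q, o) = 0 + Q = Q)
N(j, u) = -⅐ + j/7 + u/7 (N(j, u) = (j + ((¼)*(-4) + u))/7 = (j + (-1 + u))/7 = (-1 + j + u)/7 = -⅐ + j/7 + u/7)
N(Y(2, 2), 7)*(v(-3) - 18) = (-⅐ + (⅐)*2 + (⅐)*7)*((-3)² - 18) = (-⅐ + 2/7 + 1)*(9 - 18) = (8/7)*(-9) = -72/7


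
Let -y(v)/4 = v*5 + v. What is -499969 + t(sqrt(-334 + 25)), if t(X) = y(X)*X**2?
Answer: -499969 + 7416*I*sqrt(309) ≈ -4.9997e+5 + 1.3036e+5*I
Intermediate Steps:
y(v) = -24*v (y(v) = -4*(v*5 + v) = -4*(5*v + v) = -24*v)
t(X) = -24*X**3 (t(X) = (-24*X)*X**2 = -24*X**3)
-499969 + t(sqrt(-334 + 25)) = -499969 - 24*(-334 + 25)**(3/2) = -499969 - 24*(-309*I*sqrt(309)) = -499969 - (-7416)*I*sqrt(309) = -499969 + 7416*I*sqrt(309)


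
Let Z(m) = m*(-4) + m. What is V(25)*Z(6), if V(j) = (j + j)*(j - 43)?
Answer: 16200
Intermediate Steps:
V(j) = 2*j*(-43 + j) (V(j) = (2*j)*(-43 + j) = 2*j*(-43 + j))
Z(m) = -3*m (Z(m) = -4*m + m = -3*m)
V(25)*Z(6) = (2*25*(-43 + 25))*(-3*6) = (2*25*(-18))*(-18) = -900*(-18) = 16200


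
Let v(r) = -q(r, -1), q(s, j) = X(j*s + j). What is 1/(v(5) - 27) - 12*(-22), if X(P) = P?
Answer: 5543/21 ≈ 263.95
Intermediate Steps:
q(s, j) = j + j*s (q(s, j) = j*s + j = j + j*s)
v(r) = 1 + r (v(r) = -(-1)*(1 + r) = -(-1 - r) = 1 + r)
1/(v(5) - 27) - 12*(-22) = 1/((1 + 5) - 27) - 12*(-22) = 1/(6 - 27) + 264 = 1/(-21) + 264 = -1/21 + 264 = 5543/21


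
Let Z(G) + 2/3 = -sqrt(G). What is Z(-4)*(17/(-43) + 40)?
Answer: -3406/129 - 3406*I/43 ≈ -26.403 - 79.209*I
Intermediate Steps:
Z(G) = -2/3 - sqrt(G)
Z(-4)*(17/(-43) + 40) = (-2/3 - sqrt(-4))*(17/(-43) + 40) = (-2/3 - 2*I)*(17*(-1/43) + 40) = (-2/3 - 2*I)*(-17/43 + 40) = (-2/3 - 2*I)*(1703/43) = -3406/129 - 3406*I/43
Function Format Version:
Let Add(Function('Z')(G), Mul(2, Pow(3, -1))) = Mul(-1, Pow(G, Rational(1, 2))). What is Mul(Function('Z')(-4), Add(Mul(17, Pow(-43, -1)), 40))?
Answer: Add(Rational(-3406, 129), Mul(Rational(-3406, 43), I)) ≈ Add(-26.403, Mul(-79.209, I))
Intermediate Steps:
Function('Z')(G) = Add(Rational(-2, 3), Mul(-1, Pow(G, Rational(1, 2))))
Mul(Function('Z')(-4), Add(Mul(17, Pow(-43, -1)), 40)) = Mul(Add(Rational(-2, 3), Mul(-1, Pow(-4, Rational(1, 2)))), Add(Mul(17, Pow(-43, -1)), 40)) = Mul(Add(Rational(-2, 3), Mul(-1, Mul(2, I))), Add(Mul(17, Rational(-1, 43)), 40)) = Mul(Add(Rational(-2, 3), Mul(-2, I)), Add(Rational(-17, 43), 40)) = Mul(Add(Rational(-2, 3), Mul(-2, I)), Rational(1703, 43)) = Add(Rational(-3406, 129), Mul(Rational(-3406, 43), I))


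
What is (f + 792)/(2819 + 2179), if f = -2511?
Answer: -573/1666 ≈ -0.34394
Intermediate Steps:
(f + 792)/(2819 + 2179) = (-2511 + 792)/(2819 + 2179) = -1719/4998 = -1719*1/4998 = -573/1666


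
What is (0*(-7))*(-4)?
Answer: 0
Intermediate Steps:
(0*(-7))*(-4) = 0*(-4) = 0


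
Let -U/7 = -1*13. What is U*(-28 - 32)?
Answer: -5460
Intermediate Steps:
U = 91 (U = -(-7)*13 = -7*(-13) = 91)
U*(-28 - 32) = 91*(-28 - 32) = 91*(-60) = -5460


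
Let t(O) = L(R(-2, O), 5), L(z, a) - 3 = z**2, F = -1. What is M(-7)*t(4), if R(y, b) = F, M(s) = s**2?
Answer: 196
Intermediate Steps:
R(y, b) = -1
L(z, a) = 3 + z**2
t(O) = 4 (t(O) = 3 + (-1)**2 = 3 + 1 = 4)
M(-7)*t(4) = (-7)**2*4 = 49*4 = 196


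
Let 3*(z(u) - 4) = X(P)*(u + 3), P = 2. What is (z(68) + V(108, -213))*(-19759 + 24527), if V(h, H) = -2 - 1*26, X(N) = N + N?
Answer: 1010816/3 ≈ 3.3694e+5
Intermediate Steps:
X(N) = 2*N
z(u) = 8 + 4*u/3 (z(u) = 4 + ((2*2)*(u + 3))/3 = 4 + (4*(3 + u))/3 = 4 + (12 + 4*u)/3 = 4 + (4 + 4*u/3) = 8 + 4*u/3)
V(h, H) = -28 (V(h, H) = -2 - 26 = -28)
(z(68) + V(108, -213))*(-19759 + 24527) = ((8 + (4/3)*68) - 28)*(-19759 + 24527) = ((8 + 272/3) - 28)*4768 = (296/3 - 28)*4768 = (212/3)*4768 = 1010816/3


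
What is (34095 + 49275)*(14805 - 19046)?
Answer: -353572170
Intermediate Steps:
(34095 + 49275)*(14805 - 19046) = 83370*(-4241) = -353572170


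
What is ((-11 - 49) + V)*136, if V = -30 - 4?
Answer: -12784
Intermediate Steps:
V = -34
((-11 - 49) + V)*136 = ((-11 - 49) - 34)*136 = (-60 - 34)*136 = -94*136 = -12784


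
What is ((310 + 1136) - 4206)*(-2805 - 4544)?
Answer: 20283240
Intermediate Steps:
((310 + 1136) - 4206)*(-2805 - 4544) = (1446 - 4206)*(-7349) = -2760*(-7349) = 20283240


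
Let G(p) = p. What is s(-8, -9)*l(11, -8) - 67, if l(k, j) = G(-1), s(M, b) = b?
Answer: -58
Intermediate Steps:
l(k, j) = -1
s(-8, -9)*l(11, -8) - 67 = -9*(-1) - 67 = 9 - 67 = -58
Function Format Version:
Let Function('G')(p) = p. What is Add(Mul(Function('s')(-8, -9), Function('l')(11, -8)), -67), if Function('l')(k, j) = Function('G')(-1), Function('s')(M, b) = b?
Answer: -58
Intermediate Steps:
Function('l')(k, j) = -1
Add(Mul(Function('s')(-8, -9), Function('l')(11, -8)), -67) = Add(Mul(-9, -1), -67) = Add(9, -67) = -58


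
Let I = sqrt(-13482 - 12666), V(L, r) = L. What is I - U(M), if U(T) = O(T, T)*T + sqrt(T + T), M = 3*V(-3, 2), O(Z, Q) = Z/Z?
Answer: 9 - 3*I*sqrt(2) + 2*I*sqrt(6537) ≈ 9.0 + 157.46*I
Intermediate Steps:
O(Z, Q) = 1
M = -9 (M = 3*(-3) = -9)
I = 2*I*sqrt(6537) (I = sqrt(-26148) = 2*I*sqrt(6537) ≈ 161.7*I)
U(T) = T + sqrt(2)*sqrt(T) (U(T) = 1*T + sqrt(T + T) = T + sqrt(2*T) = T + sqrt(2)*sqrt(T))
I - U(M) = 2*I*sqrt(6537) - (-9 + sqrt(2)*sqrt(-9)) = 2*I*sqrt(6537) - (-9 + sqrt(2)*(3*I)) = 2*I*sqrt(6537) - (-9 + 3*I*sqrt(2)) = 2*I*sqrt(6537) + (9 - 3*I*sqrt(2)) = 9 - 3*I*sqrt(2) + 2*I*sqrt(6537)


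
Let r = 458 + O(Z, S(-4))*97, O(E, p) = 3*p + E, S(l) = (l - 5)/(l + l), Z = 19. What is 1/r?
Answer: 8/21027 ≈ 0.00038046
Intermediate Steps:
S(l) = (-5 + l)/(2*l) (S(l) = (-5 + l)/((2*l)) = (-5 + l)*(1/(2*l)) = (-5 + l)/(2*l))
O(E, p) = E + 3*p
r = 21027/8 (r = 458 + (19 + 3*((½)*(-5 - 4)/(-4)))*97 = 458 + (19 + 3*((½)*(-¼)*(-9)))*97 = 458 + (19 + 3*(9/8))*97 = 458 + (19 + 27/8)*97 = 458 + (179/8)*97 = 458 + 17363/8 = 21027/8 ≈ 2628.4)
1/r = 1/(21027/8) = 8/21027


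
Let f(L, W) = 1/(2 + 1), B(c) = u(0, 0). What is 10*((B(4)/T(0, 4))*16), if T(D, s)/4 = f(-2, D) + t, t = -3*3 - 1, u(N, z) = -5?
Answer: 600/29 ≈ 20.690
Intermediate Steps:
B(c) = -5
f(L, W) = ⅓ (f(L, W) = 1/3 = ⅓)
t = -10 (t = -9 - 1 = -10)
T(D, s) = -116/3 (T(D, s) = 4*(⅓ - 10) = 4*(-29/3) = -116/3)
10*((B(4)/T(0, 4))*16) = 10*((-5/(-116/3))*16) = 10*(-3/116*(-5)*16) = 10*((15/116)*16) = 10*(60/29) = 600/29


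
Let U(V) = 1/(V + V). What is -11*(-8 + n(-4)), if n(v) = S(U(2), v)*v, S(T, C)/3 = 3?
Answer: 484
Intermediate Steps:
U(V) = 1/(2*V)
S(T, C) = 9 (S(T, C) = 3*3 = 9)
n(v) = 9*v
-11*(-8 + n(-4)) = -11*(-8 + 9*(-4)) = -11*(-8 - 36) = -11*(-44) = 484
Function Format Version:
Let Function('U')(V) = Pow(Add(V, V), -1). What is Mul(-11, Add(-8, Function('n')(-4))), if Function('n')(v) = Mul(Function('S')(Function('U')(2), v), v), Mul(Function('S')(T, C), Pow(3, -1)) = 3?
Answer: 484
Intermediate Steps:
Function('U')(V) = Mul(Rational(1, 2), Pow(V, -1)) (Function('U')(V) = Pow(Mul(2, V), -1) = Mul(Rational(1, 2), Pow(V, -1)))
Function('S')(T, C) = 9 (Function('S')(T, C) = Mul(3, 3) = 9)
Function('n')(v) = Mul(9, v)
Mul(-11, Add(-8, Function('n')(-4))) = Mul(-11, Add(-8, Mul(9, -4))) = Mul(-11, Add(-8, -36)) = Mul(-11, -44) = 484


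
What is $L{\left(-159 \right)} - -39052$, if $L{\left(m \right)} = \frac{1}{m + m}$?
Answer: $\frac{12418535}{318} \approx 39052.0$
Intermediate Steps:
$L{\left(m \right)} = \frac{1}{2 m}$
$L{\left(-159 \right)} - -39052 = \frac{1}{2 \left(-159\right)} - -39052 = \frac{1}{2} \left(- \frac{1}{159}\right) + 39052 = - \frac{1}{318} + 39052 = \frac{12418535}{318}$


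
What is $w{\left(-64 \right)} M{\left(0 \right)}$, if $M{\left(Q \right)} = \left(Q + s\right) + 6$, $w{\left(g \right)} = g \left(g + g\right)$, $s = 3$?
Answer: $73728$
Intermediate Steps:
$w{\left(g \right)} = 2 g^{2}$ ($w{\left(g \right)} = g 2 g = 2 g^{2}$)
$M{\left(Q \right)} = 9 + Q$ ($M{\left(Q \right)} = \left(Q + 3\right) + 6 = \left(3 + Q\right) + 6 = 9 + Q$)
$w{\left(-64 \right)} M{\left(0 \right)} = 2 \left(-64\right)^{2} \left(9 + 0\right) = 2 \cdot 4096 \cdot 9 = 8192 \cdot 9 = 73728$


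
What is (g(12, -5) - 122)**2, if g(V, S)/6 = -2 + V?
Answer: 3844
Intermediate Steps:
g(V, S) = -12 + 6*V (g(V, S) = 6*(-2 + V) = -12 + 6*V)
(g(12, -5) - 122)**2 = ((-12 + 6*12) - 122)**2 = ((-12 + 72) - 122)**2 = (60 - 122)**2 = (-62)**2 = 3844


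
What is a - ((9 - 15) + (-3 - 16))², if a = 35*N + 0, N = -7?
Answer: -870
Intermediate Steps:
a = -245 (a = 35*(-7) + 0 = -245 + 0 = -245)
a - ((9 - 15) + (-3 - 16))² = -245 - ((9 - 15) + (-3 - 16))² = -245 - (-6 - 19)² = -245 - 1*(-25)² = -245 - 1*625 = -245 - 625 = -870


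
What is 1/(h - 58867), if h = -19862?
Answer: -1/78729 ≈ -1.2702e-5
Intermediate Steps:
1/(h - 58867) = 1/(-19862 - 58867) = 1/(-78729) = -1/78729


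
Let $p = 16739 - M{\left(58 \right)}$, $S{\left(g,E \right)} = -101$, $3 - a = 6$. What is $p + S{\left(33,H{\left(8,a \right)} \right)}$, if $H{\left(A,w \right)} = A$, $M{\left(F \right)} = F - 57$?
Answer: $16637$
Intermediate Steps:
$a = -3$ ($a = 3 - 6 = -3$)
$M{\left(F \right)} = -57 + F$ ($M{\left(F \right)} = F - 57 = -57 + F$)
$p = 16738$ ($p = 16739 - \left(-57 + 58\right) = 16739 - 1 = 16738$)
$p + S{\left(33,H{\left(8,a \right)} \right)} = 16738 - 101 = 16637$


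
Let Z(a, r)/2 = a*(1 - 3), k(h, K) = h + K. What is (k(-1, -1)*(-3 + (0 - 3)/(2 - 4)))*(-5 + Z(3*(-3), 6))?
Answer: 93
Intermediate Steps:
k(h, K) = K + h
Z(a, r) = -4*a (Z(a, r) = 2*(a*(1 - 3)) = 2*(a*(-2)) = 2*(-2*a) = -4*a)
(k(-1, -1)*(-3 + (0 - 3)/(2 - 4)))*(-5 + Z(3*(-3), 6)) = ((-1 - 1)*(-3 + (0 - 3)/(2 - 4)))*(-5 - 12*(-3)) = (-2*(-3 - 3/(-2)))*(-5 - 4*(-9)) = (-2*(-3 - 3*(-½)))*(-5 + 36) = -2*(-3 + 3/2)*31 = -2*(-3/2)*31 = 3*31 = 93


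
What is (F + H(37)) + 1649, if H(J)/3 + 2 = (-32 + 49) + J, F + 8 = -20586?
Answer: -18789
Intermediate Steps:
F = -20594 (F = -8 - 20586 = -20594)
H(J) = 45 + 3*J (H(J) = -6 + 3*((-32 + 49) + J) = -6 + 3*(17 + J) = -6 + (51 + 3*J) = 45 + 3*J)
(F + H(37)) + 1649 = (-20594 + (45 + 3*37)) + 1649 = (-20594 + (45 + 111)) + 1649 = (-20594 + 156) + 1649 = -20438 + 1649 = -18789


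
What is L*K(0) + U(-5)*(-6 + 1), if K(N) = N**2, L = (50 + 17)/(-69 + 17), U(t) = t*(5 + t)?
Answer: 0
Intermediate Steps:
L = -67/52 (L = 67/(-52) = 67*(-1/52) = -67/52 ≈ -1.2885)
L*K(0) + U(-5)*(-6 + 1) = -67/52*0**2 + (-5*(5 - 5))*(-6 + 1) = -67/52*0 - 5*0*(-5) = 0 + 0*(-5) = 0 + 0 = 0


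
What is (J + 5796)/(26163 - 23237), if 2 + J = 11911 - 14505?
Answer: 1600/1463 ≈ 1.0936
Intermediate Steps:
J = -2596 (J = -2 + (11911 - 14505) = -2 - 2594 = -2596)
(J + 5796)/(26163 - 23237) = (-2596 + 5796)/(26163 - 23237) = 3200/2926 = 3200*(1/2926) = 1600/1463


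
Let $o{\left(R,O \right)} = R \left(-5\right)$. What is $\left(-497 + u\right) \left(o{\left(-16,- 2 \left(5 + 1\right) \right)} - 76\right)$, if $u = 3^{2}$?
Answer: $-1952$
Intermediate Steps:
$o{\left(R,O \right)} = - 5 R$
$u = 9$
$\left(-497 + u\right) \left(o{\left(-16,- 2 \left(5 + 1\right) \right)} - 76\right) = \left(-497 + 9\right) \left(\left(-5\right) \left(-16\right) - 76\right) = - 488 \left(80 - 76\right) = \left(-488\right) 4 = -1952$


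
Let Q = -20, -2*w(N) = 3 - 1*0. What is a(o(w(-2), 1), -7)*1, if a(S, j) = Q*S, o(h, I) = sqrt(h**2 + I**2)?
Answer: -10*sqrt(13) ≈ -36.056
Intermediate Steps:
w(N) = -3/2 (w(N) = -(3 - 1*0)/2 = -(3 + 0)/2 = -1/2*3 = -3/2)
o(h, I) = sqrt(I**2 + h**2)
a(S, j) = -20*S
a(o(w(-2), 1), -7)*1 = -20*sqrt(1**2 + (-3/2)**2)*1 = -20*sqrt(1 + 9/4)*1 = -10*sqrt(13)*1 = -10*sqrt(13)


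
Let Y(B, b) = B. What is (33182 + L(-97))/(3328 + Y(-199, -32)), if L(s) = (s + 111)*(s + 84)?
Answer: 11000/1043 ≈ 10.546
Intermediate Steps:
L(s) = (84 + s)*(111 + s) (L(s) = (111 + s)*(84 + s) = (84 + s)*(111 + s))
(33182 + L(-97))/(3328 + Y(-199, -32)) = (33182 + (9324 + (-97)² + 195*(-97)))/(3328 - 199) = (33182 + (9324 + 9409 - 18915))/3129 = (33182 - 182)*(1/3129) = 33000*(1/3129) = 11000/1043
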